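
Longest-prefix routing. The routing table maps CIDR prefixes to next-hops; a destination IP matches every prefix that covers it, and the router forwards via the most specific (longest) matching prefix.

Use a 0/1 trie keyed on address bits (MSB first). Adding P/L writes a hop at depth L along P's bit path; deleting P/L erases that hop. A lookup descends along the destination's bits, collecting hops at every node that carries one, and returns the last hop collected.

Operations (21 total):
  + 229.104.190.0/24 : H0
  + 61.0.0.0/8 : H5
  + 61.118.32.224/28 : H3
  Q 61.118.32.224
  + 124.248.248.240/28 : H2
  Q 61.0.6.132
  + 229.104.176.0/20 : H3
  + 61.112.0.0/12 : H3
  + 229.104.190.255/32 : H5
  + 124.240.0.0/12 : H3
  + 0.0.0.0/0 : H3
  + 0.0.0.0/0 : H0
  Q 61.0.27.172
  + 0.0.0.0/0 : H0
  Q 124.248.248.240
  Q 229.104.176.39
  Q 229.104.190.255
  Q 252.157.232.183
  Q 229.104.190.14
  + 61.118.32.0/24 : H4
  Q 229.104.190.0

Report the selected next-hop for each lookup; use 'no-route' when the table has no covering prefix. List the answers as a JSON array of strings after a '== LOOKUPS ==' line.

Process each operation:
  + 229.104.190.0/24 (H0) depth=24
  + 61.0.0.0/8 (H5) depth=8
  + 61.118.32.224/28 (H3) depth=28
  ? 61.118.32.224  path d0:-→d1:-→d2:-→d3:-→d4:-→d5:-→d6:-→d7:-→d8:H5→d9:-→d10:-→d11:-→d12:-→d13:-→d14:-→d15:-→d16:-→d17:-→d18:-→d19:-→d20:-→d21:-→d22:-→d23:-→d24:-→d25:-→d26:-→d27:-→d28:H3  best=H3
  + 124.248.248.240/28 (H2) depth=28
  ? 61.0.6.132  path d0:-→d1:-→d2:-→d3:-→d4:-→d5:-→d6:-→d7:-→d8:H5→d9:-  best=H5
  + 229.104.176.0/20 (H3) depth=20
  + 61.112.0.0/12 (H3) depth=12
  + 229.104.190.255/32 (H5) depth=32
  + 124.240.0.0/12 (H3) depth=12
  + 0.0.0.0/0 (H3) depth=0
  + 0.0.0.0/0 (H0) depth=0
  ? 61.0.27.172  path d0:H0→d1:-→d2:-→d3:-→d4:-→d5:-→d6:-→d7:-→d8:H5→d9:-  best=H5
  + 0.0.0.0/0 (H0) depth=0
  ? 124.248.248.240  path d0:H0→d1:-→d2:-→d3:-→d4:-→d5:-→d6:-→d7:-→d8:-→d9:-→d10:-→d11:-→d12:H3→d13:-→d14:-→d15:-→d16:-→d17:-→d18:-→d19:-→d20:-→d21:-→d22:-→d23:-→d24:-→d25:-→d26:-→d27:-→d28:H2  best=H2
  ? 229.104.176.39  path d0:H0→d1:-→d2:-→d3:-→d4:-→d5:-→d6:-→d7:-→d8:-→d9:-→d10:-→d11:-→d12:-→d13:-→d14:-→d15:-→d16:-→d17:-→d18:-→d19:-→d20:H3  best=H3
  ? 229.104.190.255  path d0:H0→d1:-→d2:-→d3:-→d4:-→d5:-→d6:-→d7:-→d8:-→d9:-→d10:-→d11:-→d12:-→d13:-→d14:-→d15:-→d16:-→d17:-→d18:-→d19:-→d20:H3→d21:-→d22:-→d23:-→d24:H0→d25:-→d26:-→d27:-→d28:-→d29:-→d30:-→d31:-→d32:H5  best=H5
  ? 252.157.232.183  path d0:H0→d1:-→d2:-→d3:-  best=H0
  ? 229.104.190.14  path d0:H0→d1:-→d2:-→d3:-→d4:-→d5:-→d6:-→d7:-→d8:-→d9:-→d10:-→d11:-→d12:-→d13:-→d14:-→d15:-→d16:-→d17:-→d18:-→d19:-→d20:H3→d21:-→d22:-→d23:-→d24:H0  best=H0
  + 61.118.32.0/24 (H4) depth=24
  ? 229.104.190.0  path d0:H0→d1:-→d2:-→d3:-→d4:-→d5:-→d6:-→d7:-→d8:-→d9:-→d10:-→d11:-→d12:-→d13:-→d14:-→d15:-→d16:-→d17:-→d18:-→d19:-→d20:H3→d21:-→d22:-→d23:-→d24:H0  best=H0

== LOOKUPS ==
["H3","H5","H5","H2","H3","H5","H0","H0","H0"]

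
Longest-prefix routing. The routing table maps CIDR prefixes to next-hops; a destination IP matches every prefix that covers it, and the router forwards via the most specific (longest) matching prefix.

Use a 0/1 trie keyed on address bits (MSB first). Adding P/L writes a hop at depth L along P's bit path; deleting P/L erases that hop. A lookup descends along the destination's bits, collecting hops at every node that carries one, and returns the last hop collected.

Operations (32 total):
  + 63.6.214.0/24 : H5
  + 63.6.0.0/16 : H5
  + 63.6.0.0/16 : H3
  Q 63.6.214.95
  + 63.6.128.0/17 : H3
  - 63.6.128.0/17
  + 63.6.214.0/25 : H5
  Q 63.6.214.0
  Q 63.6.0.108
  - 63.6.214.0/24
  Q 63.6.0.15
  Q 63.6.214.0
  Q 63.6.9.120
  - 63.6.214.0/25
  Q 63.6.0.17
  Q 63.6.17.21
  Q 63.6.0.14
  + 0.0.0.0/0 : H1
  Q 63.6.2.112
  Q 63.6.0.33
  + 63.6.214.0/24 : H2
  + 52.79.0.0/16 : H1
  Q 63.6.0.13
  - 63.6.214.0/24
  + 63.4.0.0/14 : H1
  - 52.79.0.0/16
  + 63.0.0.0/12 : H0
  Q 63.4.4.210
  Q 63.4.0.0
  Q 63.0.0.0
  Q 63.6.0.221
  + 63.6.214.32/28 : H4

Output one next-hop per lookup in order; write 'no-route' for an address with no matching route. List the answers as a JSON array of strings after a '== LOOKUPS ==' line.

Trace:
  + 63.6.214.0/24 (H5) depth=24
  + 63.6.0.0/16 (H5) depth=16
  + 63.6.0.0/16 (H3) depth=16
  Q 63.6.214.95: descend 001111110000011011010110 ; hops seen [H3,H5] ; pick H5
  + 63.6.128.0/17 (H3) depth=17
  - 63.6.128.0/17 clear@17
  + 63.6.214.0/25 (H5) depth=25
  Q 63.6.214.0: descend 0011111100000110110101100 ; hops seen [H3,H5,H5] ; pick H5
  Q 63.6.0.108: descend 0011111100000110 ; hops seen [H3] ; pick H3
  - 63.6.214.0/24 clear@24
  Q 63.6.0.15: descend 0011111100000110 ; hops seen [H3] ; pick H3
  Q 63.6.214.0: descend 0011111100000110110101100 ; hops seen [H3,H5] ; pick H5
  Q 63.6.9.120: descend 0011111100000110 ; hops seen [H3] ; pick H3
  - 63.6.214.0/25 clear@25
  Q 63.6.0.17: descend 0011111100000110 ; hops seen [H3] ; pick H3
  Q 63.6.17.21: descend 0011111100000110 ; hops seen [H3] ; pick H3
  Q 63.6.0.14: descend 0011111100000110 ; hops seen [H3] ; pick H3
  + 0.0.0.0/0 (H1) depth=0
  Q 63.6.2.112: descend 0011111100000110 ; hops seen [H1,H3] ; pick H3
  Q 63.6.0.33: descend 0011111100000110 ; hops seen [H1,H3] ; pick H3
  + 63.6.214.0/24 (H2) depth=24
  + 52.79.0.0/16 (H1) depth=16
  Q 63.6.0.13: descend 0011111100000110 ; hops seen [H1,H3] ; pick H3
  - 63.6.214.0/24 clear@24
  + 63.4.0.0/14 (H1) depth=14
  - 52.79.0.0/16 clear@16
  + 63.0.0.0/12 (H0) depth=12
  Q 63.4.4.210: descend 00111111000001 ; hops seen [H1,H0,H1] ; pick H1
  Q 63.4.0.0: descend 00111111000001 ; hops seen [H1,H0,H1] ; pick H1
  Q 63.0.0.0: descend 0011111100000 ; hops seen [H1,H0] ; pick H0
  Q 63.6.0.221: descend 0011111100000110 ; hops seen [H1,H0,H1,H3] ; pick H3
  + 63.6.214.32/28 (H4) depth=28

== LOOKUPS ==
["H5","H5","H3","H3","H5","H3","H3","H3","H3","H3","H3","H3","H1","H1","H0","H3"]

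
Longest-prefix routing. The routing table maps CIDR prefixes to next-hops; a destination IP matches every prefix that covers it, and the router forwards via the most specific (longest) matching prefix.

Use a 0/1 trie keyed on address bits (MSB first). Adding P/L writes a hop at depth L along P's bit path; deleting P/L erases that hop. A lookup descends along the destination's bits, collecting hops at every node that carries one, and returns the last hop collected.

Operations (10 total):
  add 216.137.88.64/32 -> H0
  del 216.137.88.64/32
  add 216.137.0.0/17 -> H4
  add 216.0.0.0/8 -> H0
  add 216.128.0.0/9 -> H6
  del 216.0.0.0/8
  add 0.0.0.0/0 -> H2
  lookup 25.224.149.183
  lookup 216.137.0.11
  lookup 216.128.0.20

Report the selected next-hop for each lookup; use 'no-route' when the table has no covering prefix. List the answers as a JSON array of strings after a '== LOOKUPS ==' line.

Apply in order:
  add 216.137.88.64/32 -> H0 at depth 32
  del 216.137.88.64/32 (clear depth 32)
  add 216.137.0.0/17 -> H4 at depth 17
  add 216.0.0.0/8 -> H0 at depth 8
  add 216.128.0.0/9 -> H6 at depth 9
  del 216.0.0.0/8 (clear depth 8)
  add 0.0.0.0/0 -> H2 at depth 0
  Q 25.224.149.183: descend ε ; hops seen [H2] ; pick H2
  Q 216.137.0.11: descend 11011000100010010 ; hops seen [H2,H6,H4] ; pick H4
  Q 216.128.0.20: descend 110110001000 ; hops seen [H2,H6] ; pick H6

== LOOKUPS ==
["H2","H4","H6"]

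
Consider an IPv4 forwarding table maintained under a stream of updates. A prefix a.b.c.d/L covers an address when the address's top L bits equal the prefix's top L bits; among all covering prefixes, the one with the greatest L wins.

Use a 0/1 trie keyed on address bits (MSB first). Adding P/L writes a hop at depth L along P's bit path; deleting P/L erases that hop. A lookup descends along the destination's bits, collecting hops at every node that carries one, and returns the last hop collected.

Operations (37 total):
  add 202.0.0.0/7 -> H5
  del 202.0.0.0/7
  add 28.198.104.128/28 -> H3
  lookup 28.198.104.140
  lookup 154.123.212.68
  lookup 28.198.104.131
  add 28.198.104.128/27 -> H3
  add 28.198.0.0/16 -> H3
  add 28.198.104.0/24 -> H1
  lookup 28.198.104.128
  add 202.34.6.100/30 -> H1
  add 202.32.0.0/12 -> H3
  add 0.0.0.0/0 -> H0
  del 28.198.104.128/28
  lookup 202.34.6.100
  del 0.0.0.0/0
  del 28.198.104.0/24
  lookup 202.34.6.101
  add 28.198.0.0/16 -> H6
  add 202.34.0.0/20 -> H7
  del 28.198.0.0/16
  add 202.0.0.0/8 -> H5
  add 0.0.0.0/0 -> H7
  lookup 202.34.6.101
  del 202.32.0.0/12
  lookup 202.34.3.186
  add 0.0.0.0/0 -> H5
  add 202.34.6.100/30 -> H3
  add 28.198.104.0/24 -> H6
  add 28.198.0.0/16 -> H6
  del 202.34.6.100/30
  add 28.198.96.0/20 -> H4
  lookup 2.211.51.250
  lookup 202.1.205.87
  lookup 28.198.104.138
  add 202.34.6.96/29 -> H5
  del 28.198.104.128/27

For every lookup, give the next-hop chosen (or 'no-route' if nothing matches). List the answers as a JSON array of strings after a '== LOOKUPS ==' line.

Trace:
  + 202.0.0.0/7 (H5) depth=7
  del 202.0.0.0/7 (clear depth 7)
  + 28.198.104.128/28 (H3) depth=28
  lookup 28.198.104.140: bits 0001110011000110011010001000 walk d0:-→d1:-→d2:-→d3:-→d4:-→d5:-→d6:-→d7:-→d8:-→d9:-→d10:-→d11:-→d12:-→d13:-→d14:-→d15:-→d16:-→d17:-→d18:-→d19:-→d20:-→d21:-→d22:-→d23:-→d24:-→d25:-→d26:-→d27:-→d28:H3 -> H3
  lookup 154.123.212.68: bits 1 walk d0:-→d1:- -> no-route
  lookup 28.198.104.131: bits 0001110011000110011010001000 walk d0:-→d1:-→d2:-→d3:-→d4:-→d5:-→d6:-→d7:-→d8:-→d9:-→d10:-→d11:-→d12:-→d13:-→d14:-→d15:-→d16:-→d17:-→d18:-→d19:-→d20:-→d21:-→d22:-→d23:-→d24:-→d25:-→d26:-→d27:-→d28:H3 -> H3
  + 28.198.104.128/27 (H3) depth=27
  + 28.198.0.0/16 (H3) depth=16
  + 28.198.104.0/24 (H1) depth=24
  lookup 28.198.104.128: bits 0001110011000110011010001000 walk d0:-→d1:-→d2:-→d3:-→d4:-→d5:-→d6:-→d7:-→d8:-→d9:-→d10:-→d11:-→d12:-→d13:-→d14:-→d15:-→d16:H3→d17:-→d18:-→d19:-→d20:-→d21:-→d22:-→d23:-→d24:H1→d25:-→d26:-→d27:H3→d28:H3 -> H3
  + 202.34.6.100/30 (H1) depth=30
  + 202.32.0.0/12 (H3) depth=12
  + 0.0.0.0/0 (H0) depth=0
  del 28.198.104.128/28 (clear depth 28)
  lookup 202.34.6.100: bits 110010100010001000000110011001 walk d0:H0→d1:-→d2:-→d3:-→d4:-→d5:-→d6:-→d7:-→d8:-→d9:-→d10:-→d11:-→d12:H3→d13:-→d14:-→d15:-→d16:-→d17:-→d18:-→d19:-→d20:-→d21:-→d22:-→d23:-→d24:-→d25:-→d26:-→d27:-→d28:-→d29:-→d30:H1 -> H1
  del 0.0.0.0/0 (clear depth 0)
  del 28.198.104.0/24 (clear depth 24)
  lookup 202.34.6.101: bits 110010100010001000000110011001 walk d0:-→d1:-→d2:-→d3:-→d4:-→d5:-→d6:-→d7:-→d8:-→d9:-→d10:-→d11:-→d12:H3→d13:-→d14:-→d15:-→d16:-→d17:-→d18:-→d19:-→d20:-→d21:-→d22:-→d23:-→d24:-→d25:-→d26:-→d27:-→d28:-→d29:-→d30:H1 -> H1
  + 28.198.0.0/16 (H6) depth=16
  + 202.34.0.0/20 (H7) depth=20
  del 28.198.0.0/16 (clear depth 16)
  + 202.0.0.0/8 (H5) depth=8
  + 0.0.0.0/0 (H7) depth=0
  lookup 202.34.6.101: bits 110010100010001000000110011001 walk d0:H7→d1:-→d2:-→d3:-→d4:-→d5:-→d6:-→d7:-→d8:H5→d9:-→d10:-→d11:-→d12:H3→d13:-→d14:-→d15:-→d16:-→d17:-→d18:-→d19:-→d20:H7→d21:-→d22:-→d23:-→d24:-→d25:-→d26:-→d27:-→d28:-→d29:-→d30:H1 -> H1
  del 202.32.0.0/12 (clear depth 12)
  lookup 202.34.3.186: bits 110010100010001000000 walk d0:H7→d1:-→d2:-→d3:-→d4:-→d5:-→d6:-→d7:-→d8:H5→d9:-→d10:-→d11:-→d12:-→d13:-→d14:-→d15:-→d16:-→d17:-→d18:-→d19:-→d20:H7→d21:- -> H7
  + 0.0.0.0/0 (H5) depth=0
  + 202.34.6.100/30 (H3) depth=30
  + 28.198.104.0/24 (H6) depth=24
  + 28.198.0.0/16 (H6) depth=16
  del 202.34.6.100/30 (clear depth 30)
  + 28.198.96.0/20 (H4) depth=20
  lookup 2.211.51.250: bits 000 walk d0:H5→d1:-→d2:-→d3:- -> H5
  lookup 202.1.205.87: bits 1100101000 walk d0:H5→d1:-→d2:-→d3:-→d4:-→d5:-→d6:-→d7:-→d8:H5→d9:-→d10:- -> H5
  lookup 28.198.104.138: bits 0001110011000110011010001000 walk d0:H5→d1:-→d2:-→d3:-→d4:-→d5:-→d6:-→d7:-→d8:-→d9:-→d10:-→d11:-→d12:-→d13:-→d14:-→d15:-→d16:H6→d17:-→d18:-→d19:-→d20:H4→d21:-→d22:-→d23:-→d24:H6→d25:-→d26:-→d27:H3→d28:- -> H3
  + 202.34.6.96/29 (H5) depth=29
  del 28.198.104.128/27 (clear depth 27)

== LOOKUPS ==
["H3","no-route","H3","H3","H1","H1","H1","H7","H5","H5","H3"]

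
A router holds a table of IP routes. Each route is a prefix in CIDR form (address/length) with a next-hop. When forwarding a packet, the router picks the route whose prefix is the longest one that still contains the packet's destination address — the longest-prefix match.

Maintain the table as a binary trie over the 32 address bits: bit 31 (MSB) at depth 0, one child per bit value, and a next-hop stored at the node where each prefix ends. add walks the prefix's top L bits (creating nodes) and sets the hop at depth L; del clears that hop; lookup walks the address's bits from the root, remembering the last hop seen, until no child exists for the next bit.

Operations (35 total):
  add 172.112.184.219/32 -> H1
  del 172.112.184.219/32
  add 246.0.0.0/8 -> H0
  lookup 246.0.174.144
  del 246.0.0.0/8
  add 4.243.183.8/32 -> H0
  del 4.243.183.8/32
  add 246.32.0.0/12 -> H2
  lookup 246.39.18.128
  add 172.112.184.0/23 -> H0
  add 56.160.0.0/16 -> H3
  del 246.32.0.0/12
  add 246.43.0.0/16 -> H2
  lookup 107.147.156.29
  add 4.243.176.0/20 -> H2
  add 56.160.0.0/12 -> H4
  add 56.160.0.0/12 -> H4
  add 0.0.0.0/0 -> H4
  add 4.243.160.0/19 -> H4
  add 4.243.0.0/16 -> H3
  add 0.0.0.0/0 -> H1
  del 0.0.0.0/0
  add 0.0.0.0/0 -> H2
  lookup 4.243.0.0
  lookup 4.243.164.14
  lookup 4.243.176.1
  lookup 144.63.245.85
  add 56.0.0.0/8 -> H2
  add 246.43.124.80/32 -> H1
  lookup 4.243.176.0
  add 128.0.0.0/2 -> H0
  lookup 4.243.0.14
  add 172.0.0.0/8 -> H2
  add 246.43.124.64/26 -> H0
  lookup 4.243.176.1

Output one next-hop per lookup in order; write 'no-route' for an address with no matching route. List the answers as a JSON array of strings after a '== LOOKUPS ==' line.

Process each operation:
  add 172.112.184.219/32 -> H1 at depth 32
  del 172.112.184.219/32 (clear depth 32)
  add 246.0.0.0/8 -> H0 at depth 8
  Q 246.0.174.144: descend 11110110 ; hops seen [H0] ; pick H0
  del 246.0.0.0/8 (clear depth 8)
  add 4.243.183.8/32 -> H0 at depth 32
  del 4.243.183.8/32 (clear depth 32)
  add 246.32.0.0/12 -> H2 at depth 12
  Q 246.39.18.128: descend 111101100010 ; hops seen [H2] ; pick H2
  add 172.112.184.0/23 -> H0 at depth 23
  add 56.160.0.0/16 -> H3 at depth 16
  del 246.32.0.0/12 (clear depth 12)
  add 246.43.0.0/16 -> H2 at depth 16
  Q 107.147.156.29: descend 0 ; hops seen [∅] ; pick no-route
  add 4.243.176.0/20 -> H2 at depth 20
  add 56.160.0.0/12 -> H4 at depth 12
  add 56.160.0.0/12 -> H4 at depth 12
  add 0.0.0.0/0 -> H4 at depth 0
  add 4.243.160.0/19 -> H4 at depth 19
  add 4.243.0.0/16 -> H3 at depth 16
  add 0.0.0.0/0 -> H1 at depth 0
  del 0.0.0.0/0 (clear depth 0)
  add 0.0.0.0/0 -> H2 at depth 0
  Q 4.243.0.0: descend 0000010011110011 ; hops seen [H2,H3] ; pick H3
  Q 4.243.164.14: descend 0000010011110011101 ; hops seen [H2,H3,H4] ; pick H4
  Q 4.243.176.1: descend 000001001111001110110 ; hops seen [H2,H3,H4,H2] ; pick H2
  Q 144.63.245.85: descend 10 ; hops seen [H2] ; pick H2
  add 56.0.0.0/8 -> H2 at depth 8
  add 246.43.124.80/32 -> H1 at depth 32
  Q 4.243.176.0: descend 000001001111001110110 ; hops seen [H2,H3,H4,H2] ; pick H2
  add 128.0.0.0/2 -> H0 at depth 2
  Q 4.243.0.14: descend 0000010011110011 ; hops seen [H2,H3] ; pick H3
  add 172.0.0.0/8 -> H2 at depth 8
  add 246.43.124.64/26 -> H0 at depth 26
  Q 4.243.176.1: descend 000001001111001110110 ; hops seen [H2,H3,H4,H2] ; pick H2

== LOOKUPS ==
["H0","H2","no-route","H3","H4","H2","H2","H2","H3","H2"]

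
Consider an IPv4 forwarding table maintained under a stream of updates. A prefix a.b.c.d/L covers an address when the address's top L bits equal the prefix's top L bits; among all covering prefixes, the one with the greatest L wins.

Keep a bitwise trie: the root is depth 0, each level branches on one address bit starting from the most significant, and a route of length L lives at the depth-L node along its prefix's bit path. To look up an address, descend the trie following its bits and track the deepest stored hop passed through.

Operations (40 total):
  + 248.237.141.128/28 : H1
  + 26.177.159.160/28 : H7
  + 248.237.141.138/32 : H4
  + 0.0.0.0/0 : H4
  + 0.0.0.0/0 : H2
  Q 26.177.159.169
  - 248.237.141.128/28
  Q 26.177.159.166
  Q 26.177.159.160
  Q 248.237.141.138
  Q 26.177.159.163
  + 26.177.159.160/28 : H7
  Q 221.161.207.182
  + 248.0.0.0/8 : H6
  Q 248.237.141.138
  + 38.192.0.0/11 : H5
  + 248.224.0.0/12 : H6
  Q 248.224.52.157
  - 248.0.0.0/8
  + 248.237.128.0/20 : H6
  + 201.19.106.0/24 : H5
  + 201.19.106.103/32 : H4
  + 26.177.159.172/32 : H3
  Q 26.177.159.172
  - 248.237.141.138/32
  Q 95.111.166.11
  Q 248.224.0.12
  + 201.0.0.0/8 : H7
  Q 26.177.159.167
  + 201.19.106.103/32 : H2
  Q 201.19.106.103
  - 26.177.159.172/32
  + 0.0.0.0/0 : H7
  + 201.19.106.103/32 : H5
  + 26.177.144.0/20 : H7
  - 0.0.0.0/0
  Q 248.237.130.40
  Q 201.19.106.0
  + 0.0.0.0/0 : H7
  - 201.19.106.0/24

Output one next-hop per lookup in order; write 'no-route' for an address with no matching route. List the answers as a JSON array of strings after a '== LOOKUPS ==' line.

Trace:
  add 248.237.141.128/28 -> H1 at depth 28
  add 26.177.159.160/28 -> H7 at depth 28
  add 248.237.141.138/32 -> H4 at depth 32
  add 0.0.0.0/0 -> H4 at depth 0
  add 0.0.0.0/0 -> H2 at depth 0
  Q 26.177.159.169: descend 0001101010110001100111111010 ; hops seen [H2,H7] ; pick H7
  del 248.237.141.128/28 (clear depth 28)
  Q 26.177.159.166: descend 0001101010110001100111111010 ; hops seen [H2,H7] ; pick H7
  Q 26.177.159.160: descend 0001101010110001100111111010 ; hops seen [H2,H7] ; pick H7
  Q 248.237.141.138: descend 11111000111011011000110110001010 ; hops seen [H2,H4] ; pick H4
  Q 26.177.159.163: descend 0001101010110001100111111010 ; hops seen [H2,H7] ; pick H7
  add 26.177.159.160/28 -> H7 at depth 28
  Q 221.161.207.182: descend 11 ; hops seen [H2] ; pick H2
  add 248.0.0.0/8 -> H6 at depth 8
  Q 248.237.141.138: descend 11111000111011011000110110001010 ; hops seen [H2,H6,H4] ; pick H4
  add 38.192.0.0/11 -> H5 at depth 11
  add 248.224.0.0/12 -> H6 at depth 12
  Q 248.224.52.157: descend 111110001110 ; hops seen [H2,H6,H6] ; pick H6
  del 248.0.0.0/8 (clear depth 8)
  add 248.237.128.0/20 -> H6 at depth 20
  add 201.19.106.0/24 -> H5 at depth 24
  add 201.19.106.103/32 -> H4 at depth 32
  add 26.177.159.172/32 -> H3 at depth 32
  Q 26.177.159.172: descend 00011010101100011001111110101100 ; hops seen [H2,H7,H3] ; pick H3
  del 248.237.141.138/32 (clear depth 32)
  Q 95.111.166.11: descend 0 ; hops seen [H2] ; pick H2
  Q 248.224.0.12: descend 111110001110 ; hops seen [H2,H6] ; pick H6
  add 201.0.0.0/8 -> H7 at depth 8
  Q 26.177.159.167: descend 0001101010110001100111111010 ; hops seen [H2,H7] ; pick H7
  add 201.19.106.103/32 -> H2 at depth 32
  Q 201.19.106.103: descend 11001001000100110110101001100111 ; hops seen [H2,H7,H5,H2] ; pick H2
  del 26.177.159.172/32 (clear depth 32)
  add 0.0.0.0/0 -> H7 at depth 0
  add 201.19.106.103/32 -> H5 at depth 32
  add 26.177.144.0/20 -> H7 at depth 20
  del 0.0.0.0/0 (clear depth 0)
  Q 248.237.130.40: descend 11111000111011011000 ; hops seen [H6,H6] ; pick H6
  Q 201.19.106.0: descend 1100100100010011011010100 ; hops seen [H7,H5] ; pick H5
  add 0.0.0.0/0 -> H7 at depth 0
  del 201.19.106.0/24 (clear depth 24)

== LOOKUPS ==
["H7","H7","H7","H4","H7","H2","H4","H6","H3","H2","H6","H7","H2","H6","H5"]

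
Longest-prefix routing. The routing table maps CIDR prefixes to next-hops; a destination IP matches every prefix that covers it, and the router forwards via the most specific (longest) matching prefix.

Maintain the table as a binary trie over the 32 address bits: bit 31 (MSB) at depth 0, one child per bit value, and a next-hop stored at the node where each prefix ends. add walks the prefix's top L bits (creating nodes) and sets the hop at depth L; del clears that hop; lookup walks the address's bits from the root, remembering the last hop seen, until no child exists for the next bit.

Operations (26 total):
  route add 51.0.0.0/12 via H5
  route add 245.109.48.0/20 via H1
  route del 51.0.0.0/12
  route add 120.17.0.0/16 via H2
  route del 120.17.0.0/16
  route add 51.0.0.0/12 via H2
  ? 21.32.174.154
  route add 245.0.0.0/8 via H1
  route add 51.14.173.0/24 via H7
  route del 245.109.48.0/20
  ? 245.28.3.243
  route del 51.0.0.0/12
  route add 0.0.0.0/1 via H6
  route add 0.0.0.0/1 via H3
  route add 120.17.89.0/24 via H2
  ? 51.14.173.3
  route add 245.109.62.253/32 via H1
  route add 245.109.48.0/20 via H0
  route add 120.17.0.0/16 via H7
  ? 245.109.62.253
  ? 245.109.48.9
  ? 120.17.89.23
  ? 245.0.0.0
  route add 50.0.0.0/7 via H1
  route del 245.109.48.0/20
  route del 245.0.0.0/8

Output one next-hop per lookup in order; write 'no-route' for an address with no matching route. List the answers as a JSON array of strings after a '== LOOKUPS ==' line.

Apply in order:
  add 51.0.0.0/12 -> H5 at depth 12
  add 245.109.48.0/20 -> H1 at depth 20
  - 51.0.0.0/12 clear@12
  add 120.17.0.0/16 -> H2 at depth 16
  - 120.17.0.0/16 clear@16
  add 51.0.0.0/12 -> H2 at depth 12
  ? 21.32.174.154  path d0:-→d1:-→d2:-  best=no-route
  add 245.0.0.0/8 -> H1 at depth 8
  add 51.14.173.0/24 -> H7 at depth 24
  - 245.109.48.0/20 clear@20
  ? 245.28.3.243  path d0:-→d1:-→d2:-→d3:-→d4:-→d5:-→d6:-→d7:-→d8:H1→d9:-  best=H1
  - 51.0.0.0/12 clear@12
  add 0.0.0.0/1 -> H6 at depth 1
  add 0.0.0.0/1 -> H3 at depth 1
  add 120.17.89.0/24 -> H2 at depth 24
  ? 51.14.173.3  path d0:-→d1:H3→d2:-→d3:-→d4:-→d5:-→d6:-→d7:-→d8:-→d9:-→d10:-→d11:-→d12:-→d13:-→d14:-→d15:-→d16:-→d17:-→d18:-→d19:-→d20:-→d21:-→d22:-→d23:-→d24:H7  best=H7
  add 245.109.62.253/32 -> H1 at depth 32
  add 245.109.48.0/20 -> H0 at depth 20
  add 120.17.0.0/16 -> H7 at depth 16
  ? 245.109.62.253  path d0:-→d1:-→d2:-→d3:-→d4:-→d5:-→d6:-→d7:-→d8:H1→d9:-→d10:-→d11:-→d12:-→d13:-→d14:-→d15:-→d16:-→d17:-→d18:-→d19:-→d20:H0→d21:-→d22:-→d23:-→d24:-→d25:-→d26:-→d27:-→d28:-→d29:-→d30:-→d31:-→d32:H1  best=H1
  ? 245.109.48.9  path d0:-→d1:-→d2:-→d3:-→d4:-→d5:-→d6:-→d7:-→d8:H1→d9:-→d10:-→d11:-→d12:-→d13:-→d14:-→d15:-→d16:-→d17:-→d18:-→d19:-→d20:H0  best=H0
  ? 120.17.89.23  path d0:-→d1:H3→d2:-→d3:-→d4:-→d5:-→d6:-→d7:-→d8:-→d9:-→d10:-→d11:-→d12:-→d13:-→d14:-→d15:-→d16:H7→d17:-→d18:-→d19:-→d20:-→d21:-→d22:-→d23:-→d24:H2  best=H2
  ? 245.0.0.0  path d0:-→d1:-→d2:-→d3:-→d4:-→d5:-→d6:-→d7:-→d8:H1→d9:-  best=H1
  add 50.0.0.0/7 -> H1 at depth 7
  - 245.109.48.0/20 clear@20
  - 245.0.0.0/8 clear@8

== LOOKUPS ==
["no-route","H1","H7","H1","H0","H2","H1"]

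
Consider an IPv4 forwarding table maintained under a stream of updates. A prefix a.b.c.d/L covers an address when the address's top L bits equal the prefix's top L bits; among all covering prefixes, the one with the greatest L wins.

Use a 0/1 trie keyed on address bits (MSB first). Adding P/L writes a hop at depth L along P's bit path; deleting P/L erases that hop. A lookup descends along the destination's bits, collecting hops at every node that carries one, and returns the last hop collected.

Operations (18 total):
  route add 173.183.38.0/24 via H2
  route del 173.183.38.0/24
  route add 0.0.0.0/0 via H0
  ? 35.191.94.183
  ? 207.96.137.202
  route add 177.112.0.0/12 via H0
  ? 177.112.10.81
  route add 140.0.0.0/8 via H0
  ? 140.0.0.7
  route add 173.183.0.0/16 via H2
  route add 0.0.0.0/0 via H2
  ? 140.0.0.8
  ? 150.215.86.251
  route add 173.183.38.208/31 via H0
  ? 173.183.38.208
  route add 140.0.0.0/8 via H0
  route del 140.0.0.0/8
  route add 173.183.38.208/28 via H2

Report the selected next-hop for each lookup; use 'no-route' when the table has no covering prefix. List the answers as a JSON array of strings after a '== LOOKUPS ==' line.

Process each operation:
  + 173.183.38.0/24 (H2) depth=24
  del 173.183.38.0/24 (clear depth 24)
  + 0.0.0.0/0 (H0) depth=0
  ? 35.191.94.183  path d0:H0  best=H0
  ? 207.96.137.202  path d0:H0→d1:-  best=H0
  + 177.112.0.0/12 (H0) depth=12
  ? 177.112.10.81  path d0:H0→d1:-→d2:-→d3:-→d4:-→d5:-→d6:-→d7:-→d8:-→d9:-→d10:-→d11:-→d12:H0  best=H0
  + 140.0.0.0/8 (H0) depth=8
  ? 140.0.0.7  path d0:H0→d1:-→d2:-→d3:-→d4:-→d5:-→d6:-→d7:-→d8:H0  best=H0
  + 173.183.0.0/16 (H2) depth=16
  + 0.0.0.0/0 (H2) depth=0
  ? 140.0.0.8  path d0:H2→d1:-→d2:-→d3:-→d4:-→d5:-→d6:-→d7:-→d8:H0  best=H0
  ? 150.215.86.251  path d0:H2→d1:-→d2:-→d3:-  best=H2
  + 173.183.38.208/31 (H0) depth=31
  ? 173.183.38.208  path d0:H2→d1:-→d2:-→d3:-→d4:-→d5:-→d6:-→d7:-→d8:-→d9:-→d10:-→d11:-→d12:-→d13:-→d14:-→d15:-→d16:H2→d17:-→d18:-→d19:-→d20:-→d21:-→d22:-→d23:-→d24:-→d25:-→d26:-→d27:-→d28:-→d29:-→d30:-→d31:H0  best=H0
  + 140.0.0.0/8 (H0) depth=8
  del 140.0.0.0/8 (clear depth 8)
  + 173.183.38.208/28 (H2) depth=28

== LOOKUPS ==
["H0","H0","H0","H0","H0","H2","H0"]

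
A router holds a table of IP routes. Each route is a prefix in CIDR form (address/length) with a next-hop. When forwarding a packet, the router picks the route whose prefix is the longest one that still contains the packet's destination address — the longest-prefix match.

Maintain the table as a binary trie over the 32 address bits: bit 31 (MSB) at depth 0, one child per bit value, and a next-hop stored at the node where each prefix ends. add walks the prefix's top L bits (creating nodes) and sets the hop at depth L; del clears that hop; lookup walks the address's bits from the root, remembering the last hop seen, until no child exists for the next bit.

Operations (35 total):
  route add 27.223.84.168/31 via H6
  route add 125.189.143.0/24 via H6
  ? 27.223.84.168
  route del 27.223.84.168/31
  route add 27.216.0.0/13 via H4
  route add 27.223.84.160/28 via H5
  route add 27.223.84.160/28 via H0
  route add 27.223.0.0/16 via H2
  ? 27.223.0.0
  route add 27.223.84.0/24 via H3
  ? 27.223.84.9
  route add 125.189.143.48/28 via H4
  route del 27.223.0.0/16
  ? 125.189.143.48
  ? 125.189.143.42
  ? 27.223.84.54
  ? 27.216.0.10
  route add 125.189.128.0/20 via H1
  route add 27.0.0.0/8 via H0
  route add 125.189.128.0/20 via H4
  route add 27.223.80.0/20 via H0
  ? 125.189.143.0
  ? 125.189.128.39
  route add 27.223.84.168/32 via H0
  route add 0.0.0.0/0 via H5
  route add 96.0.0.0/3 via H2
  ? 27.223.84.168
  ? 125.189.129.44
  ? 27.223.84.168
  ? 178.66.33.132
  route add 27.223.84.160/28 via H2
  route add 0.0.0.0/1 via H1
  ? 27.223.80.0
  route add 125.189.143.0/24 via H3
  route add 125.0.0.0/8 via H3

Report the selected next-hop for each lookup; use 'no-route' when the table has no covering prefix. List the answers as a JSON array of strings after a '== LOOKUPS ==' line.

Process each operation:
  + 27.223.84.168/31 (H6) depth=31
  + 125.189.143.0/24 (H6) depth=24
  Q 27.223.84.168: descend 0001101111011111010101001010100 ; hops seen [H6] ; pick H6
  - 27.223.84.168/31 clear@31
  + 27.216.0.0/13 (H4) depth=13
  + 27.223.84.160/28 (H5) depth=28
  + 27.223.84.160/28 (H0) depth=28
  + 27.223.0.0/16 (H2) depth=16
  Q 27.223.0.0: descend 00011011110111110 ; hops seen [H4,H2] ; pick H2
  + 27.223.84.0/24 (H3) depth=24
  Q 27.223.84.9: descend 000110111101111101010100 ; hops seen [H4,H2,H3] ; pick H3
  + 125.189.143.48/28 (H4) depth=28
  - 27.223.0.0/16 clear@16
  Q 125.189.143.48: descend 0111110110111101100011110011 ; hops seen [H6,H4] ; pick H4
  Q 125.189.143.42: descend 011111011011110110001111001 ; hops seen [H6] ; pick H6
  Q 27.223.84.54: descend 000110111101111101010100 ; hops seen [H4,H3] ; pick H3
  Q 27.216.0.10: descend 0001101111011 ; hops seen [H4] ; pick H4
  + 125.189.128.0/20 (H1) depth=20
  + 27.0.0.0/8 (H0) depth=8
  + 125.189.128.0/20 (H4) depth=20
  + 27.223.80.0/20 (H0) depth=20
  Q 125.189.143.0: descend 01111101101111011000111100 ; hops seen [H4,H6] ; pick H6
  Q 125.189.128.39: descend 01111101101111011000 ; hops seen [H4] ; pick H4
  + 27.223.84.168/32 (H0) depth=32
  + 0.0.0.0/0 (H5) depth=0
  + 96.0.0.0/3 (H2) depth=3
  Q 27.223.84.168: descend 00011011110111110101010010101000 ; hops seen [H5,H0,H4,H0,H3,H0,H0] ; pick H0
  Q 125.189.129.44: descend 01111101101111011000 ; hops seen [H5,H2,H4] ; pick H4
  Q 27.223.84.168: descend 00011011110111110101010010101000 ; hops seen [H5,H0,H4,H0,H3,H0,H0] ; pick H0
  Q 178.66.33.132: descend ε ; hops seen [H5] ; pick H5
  + 27.223.84.160/28 (H2) depth=28
  + 0.0.0.0/1 (H1) depth=1
  Q 27.223.80.0: descend 000110111101111101010 ; hops seen [H5,H1,H0,H4,H0] ; pick H0
  + 125.189.143.0/24 (H3) depth=24
  + 125.0.0.0/8 (H3) depth=8

== LOOKUPS ==
["H6","H2","H3","H4","H6","H3","H4","H6","H4","H0","H4","H0","H5","H0"]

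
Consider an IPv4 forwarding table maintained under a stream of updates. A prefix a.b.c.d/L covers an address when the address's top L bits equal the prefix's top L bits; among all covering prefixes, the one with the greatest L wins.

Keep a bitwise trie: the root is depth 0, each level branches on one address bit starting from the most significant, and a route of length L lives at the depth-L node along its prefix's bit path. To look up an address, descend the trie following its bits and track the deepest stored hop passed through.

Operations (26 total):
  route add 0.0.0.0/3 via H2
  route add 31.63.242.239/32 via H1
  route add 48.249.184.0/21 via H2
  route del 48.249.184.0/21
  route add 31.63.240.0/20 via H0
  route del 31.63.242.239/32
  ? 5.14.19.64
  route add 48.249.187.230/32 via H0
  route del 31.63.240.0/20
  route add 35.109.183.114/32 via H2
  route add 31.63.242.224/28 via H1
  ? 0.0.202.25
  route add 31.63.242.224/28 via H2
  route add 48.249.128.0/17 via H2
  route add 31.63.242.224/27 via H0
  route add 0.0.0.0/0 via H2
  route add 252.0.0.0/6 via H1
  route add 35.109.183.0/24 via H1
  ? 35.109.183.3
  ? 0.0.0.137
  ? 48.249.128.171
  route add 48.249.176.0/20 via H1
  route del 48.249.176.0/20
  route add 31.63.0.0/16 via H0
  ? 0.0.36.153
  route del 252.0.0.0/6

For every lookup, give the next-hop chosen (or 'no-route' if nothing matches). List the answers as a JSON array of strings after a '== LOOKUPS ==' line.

Process each operation:
  add 0.0.0.0/3 -> H2 at depth 3
  add 31.63.242.239/32 -> H1 at depth 32
  add 48.249.184.0/21 -> H2 at depth 21
  del 48.249.184.0/21 (clear depth 21)
  add 31.63.240.0/20 -> H0 at depth 20
  del 31.63.242.239/32 (clear depth 32)
  ? 5.14.19.64  path d0:-→d1:-→d2:-→d3:H2  best=H2
  add 48.249.187.230/32 -> H0 at depth 32
  del 31.63.240.0/20 (clear depth 20)
  add 35.109.183.114/32 -> H2 at depth 32
  add 31.63.242.224/28 -> H1 at depth 28
  ? 0.0.202.25  path d0:-→d1:-→d2:-→d3:H2  best=H2
  add 31.63.242.224/28 -> H2 at depth 28
  add 48.249.128.0/17 -> H2 at depth 17
  add 31.63.242.224/27 -> H0 at depth 27
  add 0.0.0.0/0 -> H2 at depth 0
  add 252.0.0.0/6 -> H1 at depth 6
  add 35.109.183.0/24 -> H1 at depth 24
  ? 35.109.183.3  path d0:H2→d1:-→d2:-→d3:-→d4:-→d5:-→d6:-→d7:-→d8:-→d9:-→d10:-→d11:-→d12:-→d13:-→d14:-→d15:-→d16:-→d17:-→d18:-→d19:-→d20:-→d21:-→d22:-→d23:-→d24:H1→d25:-  best=H1
  ? 0.0.0.137  path d0:H2→d1:-→d2:-→d3:H2  best=H2
  ? 48.249.128.171  path d0:H2→d1:-→d2:-→d3:-→d4:-→d5:-→d6:-→d7:-→d8:-→d9:-→d10:-→d11:-→d12:-→d13:-→d14:-→d15:-→d16:-→d17:H2→d18:-  best=H2
  add 48.249.176.0/20 -> H1 at depth 20
  del 48.249.176.0/20 (clear depth 20)
  add 31.63.0.0/16 -> H0 at depth 16
  ? 0.0.36.153  path d0:H2→d1:-→d2:-→d3:H2  best=H2
  del 252.0.0.0/6 (clear depth 6)

== LOOKUPS ==
["H2","H2","H1","H2","H2","H2"]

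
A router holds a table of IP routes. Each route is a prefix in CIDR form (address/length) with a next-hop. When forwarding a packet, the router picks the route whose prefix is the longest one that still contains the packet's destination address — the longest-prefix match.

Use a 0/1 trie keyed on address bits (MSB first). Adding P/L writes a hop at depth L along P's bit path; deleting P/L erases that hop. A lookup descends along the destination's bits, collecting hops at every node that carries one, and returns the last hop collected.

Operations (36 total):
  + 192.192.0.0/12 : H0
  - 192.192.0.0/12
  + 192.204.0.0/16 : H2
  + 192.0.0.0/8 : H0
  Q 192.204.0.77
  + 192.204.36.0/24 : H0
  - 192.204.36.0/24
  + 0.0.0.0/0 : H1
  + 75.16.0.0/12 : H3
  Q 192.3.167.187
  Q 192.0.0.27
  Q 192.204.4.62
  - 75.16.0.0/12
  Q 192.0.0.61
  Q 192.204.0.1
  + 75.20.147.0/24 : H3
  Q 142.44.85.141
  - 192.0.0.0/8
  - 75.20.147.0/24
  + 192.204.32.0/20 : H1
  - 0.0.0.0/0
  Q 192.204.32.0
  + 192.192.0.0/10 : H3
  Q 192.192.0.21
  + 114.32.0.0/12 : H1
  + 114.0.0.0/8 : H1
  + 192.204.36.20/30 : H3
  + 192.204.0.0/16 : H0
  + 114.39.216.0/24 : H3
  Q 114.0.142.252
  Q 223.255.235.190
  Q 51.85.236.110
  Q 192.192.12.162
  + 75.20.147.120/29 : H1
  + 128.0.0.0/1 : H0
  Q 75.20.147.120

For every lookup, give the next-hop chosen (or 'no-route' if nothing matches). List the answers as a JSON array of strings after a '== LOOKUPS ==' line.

Apply in order:
  add 192.192.0.0/12 -> H0 at depth 12
  del 192.192.0.0/12 (clear depth 12)
  add 192.204.0.0/16 -> H2 at depth 16
  add 192.0.0.0/8 -> H0 at depth 8
  ? 192.204.0.77  path d0:-→d1:-→d2:-→d3:-→d4:-→d5:-→d6:-→d7:-→d8:H0→d9:-→d10:-→d11:-→d12:-→d13:-→d14:-→d15:-→d16:H2  best=H2
  add 192.204.36.0/24 -> H0 at depth 24
  del 192.204.36.0/24 (clear depth 24)
  add 0.0.0.0/0 -> H1 at depth 0
  add 75.16.0.0/12 -> H3 at depth 12
  ? 192.3.167.187  path d0:H1→d1:-→d2:-→d3:-→d4:-→d5:-→d6:-→d7:-→d8:H0  best=H0
  ? 192.0.0.27  path d0:H1→d1:-→d2:-→d3:-→d4:-→d5:-→d6:-→d7:-→d8:H0  best=H0
  ? 192.204.4.62  path d0:H1→d1:-→d2:-→d3:-→d4:-→d5:-→d6:-→d7:-→d8:H0→d9:-→d10:-→d11:-→d12:-→d13:-→d14:-→d15:-→d16:H2→d17:-→d18:-  best=H2
  del 75.16.0.0/12 (clear depth 12)
  ? 192.0.0.61  path d0:H1→d1:-→d2:-→d3:-→d4:-→d5:-→d6:-→d7:-→d8:H0  best=H0
  ? 192.204.0.1  path d0:H1→d1:-→d2:-→d3:-→d4:-→d5:-→d6:-→d7:-→d8:H0→d9:-→d10:-→d11:-→d12:-→d13:-→d14:-→d15:-→d16:H2→d17:-→d18:-  best=H2
  add 75.20.147.0/24 -> H3 at depth 24
  ? 142.44.85.141  path d0:H1→d1:-  best=H1
  del 192.0.0.0/8 (clear depth 8)
  del 75.20.147.0/24 (clear depth 24)
  add 192.204.32.0/20 -> H1 at depth 20
  del 0.0.0.0/0 (clear depth 0)
  ? 192.204.32.0  path d0:-→d1:-→d2:-→d3:-→d4:-→d5:-→d6:-→d7:-→d8:-→d9:-→d10:-→d11:-→d12:-→d13:-→d14:-→d15:-→d16:H2→d17:-→d18:-→d19:-→d20:H1→d21:-  best=H1
  add 192.192.0.0/10 -> H3 at depth 10
  ? 192.192.0.21  path d0:-→d1:-→d2:-→d3:-→d4:-→d5:-→d6:-→d7:-→d8:-→d9:-→d10:H3→d11:-→d12:-  best=H3
  add 114.32.0.0/12 -> H1 at depth 12
  add 114.0.0.0/8 -> H1 at depth 8
  add 192.204.36.20/30 -> H3 at depth 30
  add 192.204.0.0/16 -> H0 at depth 16
  add 114.39.216.0/24 -> H3 at depth 24
  ? 114.0.142.252  path d0:-→d1:-→d2:-→d3:-→d4:-→d5:-→d6:-→d7:-→d8:H1→d9:-→d10:-  best=H1
  ? 223.255.235.190  path d0:-→d1:-→d2:-→d3:-  best=no-route
  ? 51.85.236.110  path d0:-→d1:-  best=no-route
  ? 192.192.12.162  path d0:-→d1:-→d2:-→d3:-→d4:-→d5:-→d6:-→d7:-→d8:-→d9:-→d10:H3→d11:-→d12:-  best=H3
  add 75.20.147.120/29 -> H1 at depth 29
  add 128.0.0.0/1 -> H0 at depth 1
  ? 75.20.147.120  path d0:-→d1:-→d2:-→d3:-→d4:-→d5:-→d6:-→d7:-→d8:-→d9:-→d10:-→d11:-→d12:-→d13:-→d14:-→d15:-→d16:-→d17:-→d18:-→d19:-→d20:-→d21:-→d22:-→d23:-→d24:-→d25:-→d26:-→d27:-→d28:-→d29:H1  best=H1

== LOOKUPS ==
["H2","H0","H0","H2","H0","H2","H1","H1","H3","H1","no-route","no-route","H3","H1"]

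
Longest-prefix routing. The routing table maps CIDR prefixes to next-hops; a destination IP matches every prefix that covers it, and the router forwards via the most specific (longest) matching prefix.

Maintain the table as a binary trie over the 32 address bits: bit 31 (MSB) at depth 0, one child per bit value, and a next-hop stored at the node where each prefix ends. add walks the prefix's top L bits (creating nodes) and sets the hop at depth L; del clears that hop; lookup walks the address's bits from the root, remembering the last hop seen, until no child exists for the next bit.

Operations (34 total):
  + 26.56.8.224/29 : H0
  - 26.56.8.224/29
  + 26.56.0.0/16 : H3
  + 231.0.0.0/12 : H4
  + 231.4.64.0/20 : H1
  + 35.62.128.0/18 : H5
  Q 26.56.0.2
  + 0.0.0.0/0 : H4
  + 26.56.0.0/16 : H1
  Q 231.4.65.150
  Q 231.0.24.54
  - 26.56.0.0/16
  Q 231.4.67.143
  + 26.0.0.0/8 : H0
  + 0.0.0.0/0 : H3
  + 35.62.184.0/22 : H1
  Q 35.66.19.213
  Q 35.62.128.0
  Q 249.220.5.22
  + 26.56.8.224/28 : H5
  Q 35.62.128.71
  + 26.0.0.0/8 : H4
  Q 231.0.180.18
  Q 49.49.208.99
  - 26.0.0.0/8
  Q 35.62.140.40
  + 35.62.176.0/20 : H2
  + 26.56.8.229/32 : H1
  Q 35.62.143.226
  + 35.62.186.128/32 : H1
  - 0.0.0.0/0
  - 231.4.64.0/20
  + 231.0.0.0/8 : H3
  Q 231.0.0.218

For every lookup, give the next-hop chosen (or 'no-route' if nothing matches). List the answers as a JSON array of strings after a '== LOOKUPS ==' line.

Trace:
  add 26.56.8.224/29 -> H0 at depth 29
  del 26.56.8.224/29 (clear depth 29)
  add 26.56.0.0/16 -> H3 at depth 16
  add 231.0.0.0/12 -> H4 at depth 12
  add 231.4.64.0/20 -> H1 at depth 20
  add 35.62.128.0/18 -> H5 at depth 18
  Q 26.56.0.2: descend 00011010001110000000 ; hops seen [H3] ; pick H3
  add 0.0.0.0/0 -> H4 at depth 0
  add 26.56.0.0/16 -> H1 at depth 16
  Q 231.4.65.150: descend 11100111000001000100 ; hops seen [H4,H4,H1] ; pick H1
  Q 231.0.24.54: descend 1110011100000 ; hops seen [H4,H4] ; pick H4
  del 26.56.0.0/16 (clear depth 16)
  Q 231.4.67.143: descend 11100111000001000100 ; hops seen [H4,H4,H1] ; pick H1
  add 26.0.0.0/8 -> H0 at depth 8
  add 0.0.0.0/0 -> H3 at depth 0
  add 35.62.184.0/22 -> H1 at depth 22
  Q 35.66.19.213: descend 001000110 ; hops seen [H3] ; pick H3
  Q 35.62.128.0: descend 001000110011111010 ; hops seen [H3,H5] ; pick H5
  Q 249.220.5.22: descend 111 ; hops seen [H3] ; pick H3
  add 26.56.8.224/28 -> H5 at depth 28
  Q 35.62.128.71: descend 001000110011111010 ; hops seen [H3,H5] ; pick H5
  add 26.0.0.0/8 -> H4 at depth 8
  Q 231.0.180.18: descend 1110011100000 ; hops seen [H3,H4] ; pick H4
  Q 49.49.208.99: descend 001 ; hops seen [H3] ; pick H3
  del 26.0.0.0/8 (clear depth 8)
  Q 35.62.140.40: descend 001000110011111010 ; hops seen [H3,H5] ; pick H5
  add 35.62.176.0/20 -> H2 at depth 20
  add 26.56.8.229/32 -> H1 at depth 32
  Q 35.62.143.226: descend 001000110011111010 ; hops seen [H3,H5] ; pick H5
  add 35.62.186.128/32 -> H1 at depth 32
  del 0.0.0.0/0 (clear depth 0)
  del 231.4.64.0/20 (clear depth 20)
  add 231.0.0.0/8 -> H3 at depth 8
  Q 231.0.0.218: descend 1110011100000 ; hops seen [H3,H4] ; pick H4

== LOOKUPS ==
["H3","H1","H4","H1","H3","H5","H3","H5","H4","H3","H5","H5","H4"]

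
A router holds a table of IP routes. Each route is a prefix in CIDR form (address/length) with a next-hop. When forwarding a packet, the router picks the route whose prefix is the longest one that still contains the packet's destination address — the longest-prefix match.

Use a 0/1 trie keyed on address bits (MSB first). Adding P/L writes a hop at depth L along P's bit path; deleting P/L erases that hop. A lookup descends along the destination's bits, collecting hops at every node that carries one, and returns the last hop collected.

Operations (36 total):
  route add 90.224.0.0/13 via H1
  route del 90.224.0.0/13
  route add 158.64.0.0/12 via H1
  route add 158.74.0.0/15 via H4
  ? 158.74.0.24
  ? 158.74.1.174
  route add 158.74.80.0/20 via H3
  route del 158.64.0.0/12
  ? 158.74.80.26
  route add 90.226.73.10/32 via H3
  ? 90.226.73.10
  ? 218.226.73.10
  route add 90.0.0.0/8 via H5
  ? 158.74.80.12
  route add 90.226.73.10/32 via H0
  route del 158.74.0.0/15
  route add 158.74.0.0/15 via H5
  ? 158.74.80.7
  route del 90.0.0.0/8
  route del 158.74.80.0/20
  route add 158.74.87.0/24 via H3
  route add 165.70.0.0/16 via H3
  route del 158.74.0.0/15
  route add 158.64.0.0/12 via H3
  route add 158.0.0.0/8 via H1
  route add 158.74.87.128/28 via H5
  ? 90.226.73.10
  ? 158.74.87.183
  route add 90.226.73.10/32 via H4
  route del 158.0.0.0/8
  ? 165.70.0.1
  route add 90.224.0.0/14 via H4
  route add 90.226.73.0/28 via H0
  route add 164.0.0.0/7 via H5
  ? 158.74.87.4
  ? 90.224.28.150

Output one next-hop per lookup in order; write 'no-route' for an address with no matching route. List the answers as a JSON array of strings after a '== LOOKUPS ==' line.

Apply in order:
  + 90.224.0.0/13 (H1) depth=13
  del 90.224.0.0/13 (clear depth 13)
  + 158.64.0.0/12 (H1) depth=12
  + 158.74.0.0/15 (H4) depth=15
  lookup 158.74.0.24: bits 100111100100101 walk d0:-→d1:-→d2:-→d3:-→d4:-→d5:-→d6:-→d7:-→d8:-→d9:-→d10:-→d11:-→d12:H1→d13:-→d14:-→d15:H4 -> H4
  lookup 158.74.1.174: bits 100111100100101 walk d0:-→d1:-→d2:-→d3:-→d4:-→d5:-→d6:-→d7:-→d8:-→d9:-→d10:-→d11:-→d12:H1→d13:-→d14:-→d15:H4 -> H4
  + 158.74.80.0/20 (H3) depth=20
  del 158.64.0.0/12 (clear depth 12)
  lookup 158.74.80.26: bits 10011110010010100101 walk d0:-→d1:-→d2:-→d3:-→d4:-→d5:-→d6:-→d7:-→d8:-→d9:-→d10:-→d11:-→d12:-→d13:-→d14:-→d15:H4→d16:-→d17:-→d18:-→d19:-→d20:H3 -> H3
  + 90.226.73.10/32 (H3) depth=32
  lookup 90.226.73.10: bits 01011010111000100100100100001010 walk d0:-→d1:-→d2:-→d3:-→d4:-→d5:-→d6:-→d7:-→d8:-→d9:-→d10:-→d11:-→d12:-→d13:-→d14:-→d15:-→d16:-→d17:-→d18:-→d19:-→d20:-→d21:-→d22:-→d23:-→d24:-→d25:-→d26:-→d27:-→d28:-→d29:-→d30:-→d31:-→d32:H3 -> H3
  lookup 218.226.73.10: bits 1 walk d0:-→d1:- -> no-route
  + 90.0.0.0/8 (H5) depth=8
  lookup 158.74.80.12: bits 10011110010010100101 walk d0:-→d1:-→d2:-→d3:-→d4:-→d5:-→d6:-→d7:-→d8:-→d9:-→d10:-→d11:-→d12:-→d13:-→d14:-→d15:H4→d16:-→d17:-→d18:-→d19:-→d20:H3 -> H3
  + 90.226.73.10/32 (H0) depth=32
  del 158.74.0.0/15 (clear depth 15)
  + 158.74.0.0/15 (H5) depth=15
  lookup 158.74.80.7: bits 10011110010010100101 walk d0:-→d1:-→d2:-→d3:-→d4:-→d5:-→d6:-→d7:-→d8:-→d9:-→d10:-→d11:-→d12:-→d13:-→d14:-→d15:H5→d16:-→d17:-→d18:-→d19:-→d20:H3 -> H3
  del 90.0.0.0/8 (clear depth 8)
  del 158.74.80.0/20 (clear depth 20)
  + 158.74.87.0/24 (H3) depth=24
  + 165.70.0.0/16 (H3) depth=16
  del 158.74.0.0/15 (clear depth 15)
  + 158.64.0.0/12 (H3) depth=12
  + 158.0.0.0/8 (H1) depth=8
  + 158.74.87.128/28 (H5) depth=28
  lookup 90.226.73.10: bits 01011010111000100100100100001010 walk d0:-→d1:-→d2:-→d3:-→d4:-→d5:-→d6:-→d7:-→d8:-→d9:-→d10:-→d11:-→d12:-→d13:-→d14:-→d15:-→d16:-→d17:-→d18:-→d19:-→d20:-→d21:-→d22:-→d23:-→d24:-→d25:-→d26:-→d27:-→d28:-→d29:-→d30:-→d31:-→d32:H0 -> H0
  lookup 158.74.87.183: bits 10011110010010100101011110 walk d0:-→d1:-→d2:-→d3:-→d4:-→d5:-→d6:-→d7:-→d8:H1→d9:-→d10:-→d11:-→d12:H3→d13:-→d14:-→d15:-→d16:-→d17:-→d18:-→d19:-→d20:-→d21:-→d22:-→d23:-→d24:H3→d25:-→d26:- -> H3
  + 90.226.73.10/32 (H4) depth=32
  del 158.0.0.0/8 (clear depth 8)
  lookup 165.70.0.1: bits 1010010101000110 walk d0:-→d1:-→d2:-→d3:-→d4:-→d5:-→d6:-→d7:-→d8:-→d9:-→d10:-→d11:-→d12:-→d13:-→d14:-→d15:-→d16:H3 -> H3
  + 90.224.0.0/14 (H4) depth=14
  + 90.226.73.0/28 (H0) depth=28
  + 164.0.0.0/7 (H5) depth=7
  lookup 158.74.87.4: bits 100111100100101001010111 walk d0:-→d1:-→d2:-→d3:-→d4:-→d5:-→d6:-→d7:-→d8:-→d9:-→d10:-→d11:-→d12:H3→d13:-→d14:-→d15:-→d16:-→d17:-→d18:-→d19:-→d20:-→d21:-→d22:-→d23:-→d24:H3 -> H3
  lookup 90.224.28.150: bits 01011010111000 walk d0:-→d1:-→d2:-→d3:-→d4:-→d5:-→d6:-→d7:-→d8:-→d9:-→d10:-→d11:-→d12:-→d13:-→d14:H4 -> H4

== LOOKUPS ==
["H4","H4","H3","H3","no-route","H3","H3","H0","H3","H3","H3","H4"]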